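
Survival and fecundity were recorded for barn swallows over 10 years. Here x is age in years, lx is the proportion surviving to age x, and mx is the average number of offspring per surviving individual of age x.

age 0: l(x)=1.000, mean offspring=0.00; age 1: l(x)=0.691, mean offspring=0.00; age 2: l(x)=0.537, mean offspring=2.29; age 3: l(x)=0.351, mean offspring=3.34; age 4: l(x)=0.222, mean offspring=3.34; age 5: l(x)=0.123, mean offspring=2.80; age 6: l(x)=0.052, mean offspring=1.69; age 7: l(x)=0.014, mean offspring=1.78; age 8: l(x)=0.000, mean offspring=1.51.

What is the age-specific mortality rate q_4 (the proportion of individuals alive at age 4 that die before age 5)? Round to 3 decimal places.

0.446

q_4 = (l_4 − l_5) / l_4 = (0.222 − 0.123) / 0.222
     = 0.099 / 0.222 = 0.445946… → 0.446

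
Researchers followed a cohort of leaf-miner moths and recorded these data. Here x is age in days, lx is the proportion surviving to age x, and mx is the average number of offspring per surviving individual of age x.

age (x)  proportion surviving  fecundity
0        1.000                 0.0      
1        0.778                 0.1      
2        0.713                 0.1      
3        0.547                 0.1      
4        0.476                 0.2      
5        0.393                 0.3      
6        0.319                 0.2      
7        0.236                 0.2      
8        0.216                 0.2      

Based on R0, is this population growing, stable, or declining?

declining

R0 = Σ lx·mx = 0 + 0.0778 + 0.0713 + 0.0547 + 0.0952 + 0.1179 + 0.0638 + 0.0472 + 0.0432 = 0.5711
R0 < 1, so the population is declining.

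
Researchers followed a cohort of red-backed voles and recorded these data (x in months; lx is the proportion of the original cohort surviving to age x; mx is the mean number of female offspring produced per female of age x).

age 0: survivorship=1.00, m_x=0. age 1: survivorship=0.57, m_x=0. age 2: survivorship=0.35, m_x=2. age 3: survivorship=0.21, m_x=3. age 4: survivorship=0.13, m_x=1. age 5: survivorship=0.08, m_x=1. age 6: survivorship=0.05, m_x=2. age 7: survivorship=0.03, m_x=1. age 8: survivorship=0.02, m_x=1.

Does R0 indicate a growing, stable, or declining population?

R0 = Σ lx·mx = 0 + 0 + 0.7 + 0.63 + 0.13 + 0.08 + 0.1 + 0.03 + 0.02 = 1.69
R0 > 1, so the population is growing.

growing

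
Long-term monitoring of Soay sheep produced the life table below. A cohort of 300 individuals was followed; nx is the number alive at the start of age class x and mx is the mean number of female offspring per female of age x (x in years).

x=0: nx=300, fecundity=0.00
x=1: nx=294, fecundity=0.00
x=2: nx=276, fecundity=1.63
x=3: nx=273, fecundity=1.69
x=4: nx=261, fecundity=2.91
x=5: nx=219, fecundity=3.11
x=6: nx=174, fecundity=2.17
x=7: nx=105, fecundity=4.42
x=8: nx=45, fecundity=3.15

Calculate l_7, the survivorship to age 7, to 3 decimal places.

l_7 = n_7/n_0 = 105/300 = 0.35 → 0.350

0.350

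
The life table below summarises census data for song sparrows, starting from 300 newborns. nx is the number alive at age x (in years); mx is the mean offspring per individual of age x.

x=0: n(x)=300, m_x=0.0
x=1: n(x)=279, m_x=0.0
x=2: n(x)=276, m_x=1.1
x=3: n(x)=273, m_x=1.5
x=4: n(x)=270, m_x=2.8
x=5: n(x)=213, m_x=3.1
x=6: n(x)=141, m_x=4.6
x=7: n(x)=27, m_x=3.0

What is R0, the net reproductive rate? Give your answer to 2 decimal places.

lx = nx/n0 = nx/300: 1, 0.93, 0.92, 0.91, 0.9, 0.71, 0.47, 0.09
lx·mx by age: 0, 0, 1.012, 1.365, 2.52, 2.201, 2.162, 0.27
R0 = Σ lx·mx = 9.53 → 9.53

9.53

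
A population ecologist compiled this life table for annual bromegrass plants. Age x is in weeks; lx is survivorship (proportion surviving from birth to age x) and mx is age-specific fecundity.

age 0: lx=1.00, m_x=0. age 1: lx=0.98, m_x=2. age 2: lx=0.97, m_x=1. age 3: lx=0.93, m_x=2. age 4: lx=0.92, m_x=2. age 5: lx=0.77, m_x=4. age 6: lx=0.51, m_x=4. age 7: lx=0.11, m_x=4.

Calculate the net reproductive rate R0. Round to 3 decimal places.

lx·mx by age: 0, 1.96, 0.97, 1.86, 1.84, 3.08, 2.04, 0.44
R0 = Σ lx·mx = 12.19 → 12.190

12.190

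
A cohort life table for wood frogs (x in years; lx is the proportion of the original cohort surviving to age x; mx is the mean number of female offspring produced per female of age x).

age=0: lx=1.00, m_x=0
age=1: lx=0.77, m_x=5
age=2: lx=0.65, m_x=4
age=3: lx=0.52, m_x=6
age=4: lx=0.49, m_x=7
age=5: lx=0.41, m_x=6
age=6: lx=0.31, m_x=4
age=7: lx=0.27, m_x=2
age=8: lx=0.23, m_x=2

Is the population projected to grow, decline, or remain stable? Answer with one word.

R0 = Σ lx·mx = 0 + 3.85 + 2.6 + 3.12 + 3.43 + 2.46 + 1.24 + 0.54 + 0.46 = 17.7
R0 > 1, so the population is growing.

growing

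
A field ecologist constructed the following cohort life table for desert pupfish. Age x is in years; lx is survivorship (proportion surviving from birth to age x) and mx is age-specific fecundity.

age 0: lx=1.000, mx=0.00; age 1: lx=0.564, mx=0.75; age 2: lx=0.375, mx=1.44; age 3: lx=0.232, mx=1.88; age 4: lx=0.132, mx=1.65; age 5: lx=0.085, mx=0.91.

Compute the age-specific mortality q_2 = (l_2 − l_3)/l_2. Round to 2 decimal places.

q_2 = (l_2 − l_3) / l_2 = (0.375 − 0.232) / 0.375
     = 0.143 / 0.375 = 0.381333… → 0.38

0.38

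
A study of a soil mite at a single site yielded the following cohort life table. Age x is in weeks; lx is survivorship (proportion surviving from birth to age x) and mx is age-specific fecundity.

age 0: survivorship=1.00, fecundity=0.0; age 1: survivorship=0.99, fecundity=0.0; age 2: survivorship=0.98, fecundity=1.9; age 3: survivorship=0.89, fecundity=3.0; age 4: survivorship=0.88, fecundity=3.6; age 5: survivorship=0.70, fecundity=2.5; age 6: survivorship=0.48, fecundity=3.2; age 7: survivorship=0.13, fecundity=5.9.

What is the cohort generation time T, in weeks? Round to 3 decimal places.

4.062

lx·mx: 0, 0, 1.862, 2.67, 3.168, 1.75, 1.536, 0.767 → R0 = 11.753
x·lx·mx: 0, 0, 3.724, 8.01, 12.672, 8.75, 9.216, 5.369 → Σ = 47.741
T = 47.741 / 11.753 = 4.062027… → 4.062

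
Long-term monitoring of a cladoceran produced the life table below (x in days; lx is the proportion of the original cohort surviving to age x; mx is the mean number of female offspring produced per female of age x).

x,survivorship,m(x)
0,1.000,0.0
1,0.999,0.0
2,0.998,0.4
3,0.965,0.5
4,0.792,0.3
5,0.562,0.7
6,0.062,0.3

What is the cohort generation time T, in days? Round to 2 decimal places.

lx·mx: 0, 0, 0.3992, 0.4825, 0.2376, 0.3934, 0.0186 → R0 = 1.5313
x·lx·mx: 0, 0, 0.7984, 1.4475, 0.9504, 1.967, 0.1116 → Σ = 5.2749
T = 5.2749 / 1.5313 = 3.44472… → 3.44

3.44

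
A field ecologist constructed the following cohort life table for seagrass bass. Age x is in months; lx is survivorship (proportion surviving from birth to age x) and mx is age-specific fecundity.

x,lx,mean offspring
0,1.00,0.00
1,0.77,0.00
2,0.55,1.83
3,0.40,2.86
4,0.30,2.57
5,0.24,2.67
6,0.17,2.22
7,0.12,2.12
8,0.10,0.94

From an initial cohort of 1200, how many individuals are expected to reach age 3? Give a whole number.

Expected survivors = N0 · l_3 = 1200 × 0.40 = 480 → 480

480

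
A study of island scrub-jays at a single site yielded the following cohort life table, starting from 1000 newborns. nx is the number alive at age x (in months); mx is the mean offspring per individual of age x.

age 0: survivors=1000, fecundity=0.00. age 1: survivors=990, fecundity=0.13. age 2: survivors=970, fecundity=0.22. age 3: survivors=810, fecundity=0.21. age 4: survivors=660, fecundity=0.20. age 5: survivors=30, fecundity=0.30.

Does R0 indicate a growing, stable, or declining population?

declining

lx = nx/n0 = nx/1000: 1, 0.99, 0.97, 0.81, 0.66, 0.03
R0 = Σ lx·mx = 0 + 0.1287 + 0.2134 + 0.1701 + 0.132 + 0.009 = 0.6532
R0 < 1, so the population is declining.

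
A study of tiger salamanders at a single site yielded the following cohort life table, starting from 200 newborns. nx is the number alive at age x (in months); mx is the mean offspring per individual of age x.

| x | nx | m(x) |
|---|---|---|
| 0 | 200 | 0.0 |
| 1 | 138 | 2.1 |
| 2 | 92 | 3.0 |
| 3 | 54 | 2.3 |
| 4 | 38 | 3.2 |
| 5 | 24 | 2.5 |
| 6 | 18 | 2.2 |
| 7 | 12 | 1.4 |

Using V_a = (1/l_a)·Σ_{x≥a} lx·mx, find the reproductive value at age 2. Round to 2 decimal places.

lx = nx/n0 = nx/200: 1, 0.69, 0.46, 0.27, 0.19, 0.12, 0.09, 0.06
lx·mx for x ≥ 2: 1.38, 0.621, 0.608, 0.3, 0.198, 0.084 → sum = 3.191
V_2 = 3.191 / l_2 = 3.191 / 0.46 = 6.936957… → 6.94

6.94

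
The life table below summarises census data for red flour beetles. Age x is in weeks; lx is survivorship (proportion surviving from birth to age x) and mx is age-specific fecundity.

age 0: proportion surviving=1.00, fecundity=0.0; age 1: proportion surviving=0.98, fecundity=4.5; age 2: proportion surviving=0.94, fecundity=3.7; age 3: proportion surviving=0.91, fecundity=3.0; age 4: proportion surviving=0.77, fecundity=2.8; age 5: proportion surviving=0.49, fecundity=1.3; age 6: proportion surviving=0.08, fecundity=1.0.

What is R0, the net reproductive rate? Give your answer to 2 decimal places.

lx·mx by age: 0, 4.41, 3.478, 2.73, 2.156, 0.637, 0.08
R0 = Σ lx·mx = 13.491 → 13.49

13.49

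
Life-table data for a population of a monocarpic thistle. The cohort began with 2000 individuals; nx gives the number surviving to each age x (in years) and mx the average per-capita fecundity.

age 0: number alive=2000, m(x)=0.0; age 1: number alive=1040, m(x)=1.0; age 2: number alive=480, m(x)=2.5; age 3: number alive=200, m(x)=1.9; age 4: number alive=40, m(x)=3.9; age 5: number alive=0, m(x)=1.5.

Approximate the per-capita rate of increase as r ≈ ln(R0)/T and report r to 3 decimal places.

lx = nx/n0 = nx/2000: 1, 0.52, 0.24, 0.1, 0.02, 0
R0 = Σ lx·mx = 0 + 0.52 + 0.6 + 0.19 + 0.078 + 0 = 1.388
Σ x·lx·mx = 2.602; T = 2.602/1.388 = 1.87464…
r ≈ ln(R0)/T = ln(1.388)/1.87464… = 0.17489… → 0.175

0.175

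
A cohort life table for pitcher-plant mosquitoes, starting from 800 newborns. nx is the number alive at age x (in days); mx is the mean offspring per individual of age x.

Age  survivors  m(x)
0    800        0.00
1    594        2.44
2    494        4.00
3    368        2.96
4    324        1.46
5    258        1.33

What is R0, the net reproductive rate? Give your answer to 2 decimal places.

lx = nx/n0 = nx/800: 1, 0.7425, 0.6175, 0.46, 0.405, 0.3225
lx·mx by age: 0, 1.8117, 2.47, 1.3616, 0.5913, 0.428925
R0 = Σ lx·mx = 6.663525 → 6.66

6.66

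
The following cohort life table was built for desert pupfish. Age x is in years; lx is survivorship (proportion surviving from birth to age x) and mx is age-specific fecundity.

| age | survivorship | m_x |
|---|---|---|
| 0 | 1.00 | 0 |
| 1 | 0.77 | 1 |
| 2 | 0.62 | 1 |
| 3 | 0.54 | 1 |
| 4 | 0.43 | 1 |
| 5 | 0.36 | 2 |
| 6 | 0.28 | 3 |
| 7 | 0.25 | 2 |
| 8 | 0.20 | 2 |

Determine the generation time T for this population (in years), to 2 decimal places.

4.29

lx·mx: 0, 0.77, 0.62, 0.54, 0.43, 0.72, 0.84, 0.5, 0.4 → R0 = 4.82
x·lx·mx: 0, 0.77, 1.24, 1.62, 1.72, 3.6, 5.04, 3.5, 3.2 → Σ = 20.69
T = 20.69 / 4.82 = 4.292531… → 4.29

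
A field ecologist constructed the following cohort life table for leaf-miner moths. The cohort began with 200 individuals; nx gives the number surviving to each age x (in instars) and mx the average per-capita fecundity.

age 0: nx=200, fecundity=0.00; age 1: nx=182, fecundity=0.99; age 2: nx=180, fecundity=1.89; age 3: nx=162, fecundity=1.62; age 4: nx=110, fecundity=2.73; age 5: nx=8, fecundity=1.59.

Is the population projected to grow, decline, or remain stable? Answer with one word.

growing

lx = nx/n0 = nx/200: 1, 0.91, 0.9, 0.81, 0.55, 0.04
R0 = Σ lx·mx = 0 + 0.9009 + 1.701 + 1.3122 + 1.5015 + 0.0636 = 5.4792
R0 > 1, so the population is growing.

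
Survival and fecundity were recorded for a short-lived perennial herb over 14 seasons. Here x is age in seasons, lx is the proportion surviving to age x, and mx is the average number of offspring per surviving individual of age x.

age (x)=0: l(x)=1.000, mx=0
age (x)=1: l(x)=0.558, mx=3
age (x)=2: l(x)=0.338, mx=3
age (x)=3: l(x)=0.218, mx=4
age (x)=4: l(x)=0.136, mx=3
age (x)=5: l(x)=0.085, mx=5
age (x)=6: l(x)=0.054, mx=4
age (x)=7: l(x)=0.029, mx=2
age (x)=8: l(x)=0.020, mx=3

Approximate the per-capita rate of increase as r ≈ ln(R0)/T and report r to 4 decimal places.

R0 = Σ lx·mx = 0 + 1.674 + 1.014 + 0.872 + 0.408 + 0.425 + 0.216 + 0.058 + 0.06 = 4.727
Σ x·lx·mx = 12.257; T = 12.257/4.727 = 2.59298…
r ≈ ln(R0)/T = ln(4.727)/2.59298… = 0.599038… → 0.5990

0.5990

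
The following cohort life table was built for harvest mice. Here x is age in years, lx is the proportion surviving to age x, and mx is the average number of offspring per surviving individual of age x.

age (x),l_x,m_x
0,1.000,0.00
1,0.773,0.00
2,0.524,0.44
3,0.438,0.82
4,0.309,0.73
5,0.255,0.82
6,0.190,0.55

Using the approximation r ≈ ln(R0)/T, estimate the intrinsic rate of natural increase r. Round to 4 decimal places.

R0 = Σ lx·mx = 0 + 0 + 0.23056 + 0.35916 + 0.22557 + 0.2091 + 0.1045 = 1.12889
Σ x·lx·mx = 4.11338; T = 4.11338/1.12889 = 3.64374…
r ≈ ln(R0)/T = ln(1.12889)/3.64374… = 0.033272… → 0.0333

0.0333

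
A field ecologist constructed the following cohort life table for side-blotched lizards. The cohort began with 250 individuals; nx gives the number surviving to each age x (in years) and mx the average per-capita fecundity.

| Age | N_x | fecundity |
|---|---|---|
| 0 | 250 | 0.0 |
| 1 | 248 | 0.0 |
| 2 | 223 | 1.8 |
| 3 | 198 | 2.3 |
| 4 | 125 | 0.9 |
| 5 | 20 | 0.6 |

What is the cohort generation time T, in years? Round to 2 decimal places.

lx = nx/n0 = nx/250: 1, 0.992, 0.892, 0.792, 0.5, 0.08
lx·mx: 0, 0, 1.6056, 1.8216, 0.45, 0.048 → R0 = 3.9252
x·lx·mx: 0, 0, 3.2112, 5.4648, 1.8, 0.24 → Σ = 10.716
T = 10.716 / 3.9252 = 2.730052… → 2.73

2.73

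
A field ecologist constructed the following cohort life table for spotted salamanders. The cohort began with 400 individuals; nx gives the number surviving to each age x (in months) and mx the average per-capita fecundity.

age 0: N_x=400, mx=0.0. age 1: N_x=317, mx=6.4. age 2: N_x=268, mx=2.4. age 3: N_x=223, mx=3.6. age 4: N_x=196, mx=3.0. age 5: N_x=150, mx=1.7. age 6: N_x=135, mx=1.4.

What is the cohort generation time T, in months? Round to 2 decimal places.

2.33

lx = nx/n0 = nx/400: 1, 0.7925, 0.67, 0.5575, 0.49, 0.375, 0.3375
lx·mx: 0, 5.072, 1.608, 2.007, 1.47, 0.6375, 0.4725 → R0 = 11.267
x·lx·mx: 0, 5.072, 3.216, 6.021, 5.88, 3.1875, 2.835 → Σ = 26.2115
T = 26.2115 / 11.267 = 2.326396… → 2.33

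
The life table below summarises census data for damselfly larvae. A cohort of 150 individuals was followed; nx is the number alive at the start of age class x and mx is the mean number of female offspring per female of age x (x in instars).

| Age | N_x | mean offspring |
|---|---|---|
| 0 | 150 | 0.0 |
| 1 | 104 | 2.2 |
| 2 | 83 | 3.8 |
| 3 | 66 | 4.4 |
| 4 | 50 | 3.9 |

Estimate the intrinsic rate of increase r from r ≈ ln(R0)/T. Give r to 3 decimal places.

lx = nx/n0 = nx/150: 1, 0.69333…, 0.55333…, 0.44, 0.33333…
R0 = Σ lx·mx = 0 + 1.52533… + 2.10267… + 1.936 + 1.3… = 6.864…
Σ x·lx·mx = 16.738667…; T = 16.738667…/6.864… = 2.43862…
r ≈ ln(R0)/T = ln(6.864…)/2.43862… = 0.78991… → 0.790

0.790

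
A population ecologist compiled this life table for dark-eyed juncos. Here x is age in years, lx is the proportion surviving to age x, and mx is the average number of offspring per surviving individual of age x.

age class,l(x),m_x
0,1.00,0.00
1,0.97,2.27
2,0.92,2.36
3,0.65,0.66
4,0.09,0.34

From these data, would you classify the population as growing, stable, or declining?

R0 = Σ lx·mx = 0 + 2.2019 + 2.1712 + 0.429 + 0.0306 = 4.8327
R0 > 1, so the population is growing.

growing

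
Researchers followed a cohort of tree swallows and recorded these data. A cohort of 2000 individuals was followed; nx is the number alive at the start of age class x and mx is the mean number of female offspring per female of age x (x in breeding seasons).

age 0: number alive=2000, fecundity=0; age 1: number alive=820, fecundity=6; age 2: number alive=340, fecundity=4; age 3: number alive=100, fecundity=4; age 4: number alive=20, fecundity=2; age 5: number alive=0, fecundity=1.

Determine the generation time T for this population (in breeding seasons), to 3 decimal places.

1.339

lx = nx/n0 = nx/2000: 1, 0.41, 0.17, 0.05, 0.01, 0
lx·mx: 0, 2.46, 0.68, 0.2, 0.02, 0 → R0 = 3.36
x·lx·mx: 0, 2.46, 1.36, 0.6, 0.08, 0 → Σ = 4.5
T = 4.5 / 3.36 = 1.339286… → 1.339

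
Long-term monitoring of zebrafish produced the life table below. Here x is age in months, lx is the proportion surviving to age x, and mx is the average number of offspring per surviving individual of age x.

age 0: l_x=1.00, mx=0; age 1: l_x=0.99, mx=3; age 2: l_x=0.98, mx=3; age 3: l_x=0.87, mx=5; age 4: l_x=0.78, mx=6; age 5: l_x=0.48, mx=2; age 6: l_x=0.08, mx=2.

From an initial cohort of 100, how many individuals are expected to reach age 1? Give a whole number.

Expected survivors = N0 · l_1 = 100 × 0.99 = 99 → 99

99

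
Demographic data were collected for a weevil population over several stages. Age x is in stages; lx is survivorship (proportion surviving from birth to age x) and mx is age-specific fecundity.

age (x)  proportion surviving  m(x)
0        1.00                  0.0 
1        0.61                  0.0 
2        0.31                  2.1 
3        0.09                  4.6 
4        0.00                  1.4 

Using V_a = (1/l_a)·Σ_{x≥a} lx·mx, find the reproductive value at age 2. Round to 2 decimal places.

3.44

lx·mx for x ≥ 2: 0.651, 0.414, 0 → sum = 1.065
V_2 = 1.065 / l_2 = 1.065 / 0.31 = 3.435484… → 3.44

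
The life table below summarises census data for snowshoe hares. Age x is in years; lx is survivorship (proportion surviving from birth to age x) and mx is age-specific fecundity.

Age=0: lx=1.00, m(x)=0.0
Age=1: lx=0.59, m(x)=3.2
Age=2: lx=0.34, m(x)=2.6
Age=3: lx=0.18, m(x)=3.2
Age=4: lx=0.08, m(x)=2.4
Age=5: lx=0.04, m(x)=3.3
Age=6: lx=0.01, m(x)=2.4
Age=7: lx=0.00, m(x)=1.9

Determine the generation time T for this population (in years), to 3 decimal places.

lx·mx: 0, 1.888, 0.884, 0.576, 0.192, 0.132, 0.024, 0 → R0 = 3.696
x·lx·mx: 0, 1.888, 1.768, 1.728, 0.768, 0.66, 0.144, 0 → Σ = 6.956
T = 6.956 / 3.696 = 1.882035… → 1.882

1.882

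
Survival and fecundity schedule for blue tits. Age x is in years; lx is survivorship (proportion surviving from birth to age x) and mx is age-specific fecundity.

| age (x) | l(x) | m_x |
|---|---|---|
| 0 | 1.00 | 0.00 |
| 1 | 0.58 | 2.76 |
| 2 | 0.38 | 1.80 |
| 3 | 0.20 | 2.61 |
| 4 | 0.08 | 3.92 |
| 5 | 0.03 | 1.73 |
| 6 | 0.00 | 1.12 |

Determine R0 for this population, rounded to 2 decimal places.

lx·mx by age: 0, 1.6008, 0.684, 0.522, 0.3136, 0.0519, 0
R0 = Σ lx·mx = 3.1723 → 3.17

3.17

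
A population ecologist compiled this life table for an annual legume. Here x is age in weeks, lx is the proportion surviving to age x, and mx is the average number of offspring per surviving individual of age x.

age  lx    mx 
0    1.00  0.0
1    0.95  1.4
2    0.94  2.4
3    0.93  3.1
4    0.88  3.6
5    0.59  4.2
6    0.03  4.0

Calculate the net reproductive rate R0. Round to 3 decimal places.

lx·mx by age: 0, 1.33, 2.256, 2.883, 3.168, 2.478, 0.12
R0 = Σ lx·mx = 12.235 → 12.235

12.235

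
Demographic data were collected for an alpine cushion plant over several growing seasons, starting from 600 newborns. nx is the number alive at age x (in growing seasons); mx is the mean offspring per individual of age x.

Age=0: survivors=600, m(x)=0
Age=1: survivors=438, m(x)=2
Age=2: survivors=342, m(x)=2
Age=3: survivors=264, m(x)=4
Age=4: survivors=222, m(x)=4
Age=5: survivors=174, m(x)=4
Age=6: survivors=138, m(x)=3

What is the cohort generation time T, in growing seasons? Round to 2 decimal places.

3.24

lx = nx/n0 = nx/600: 1, 0.73, 0.57, 0.44, 0.37, 0.29, 0.23
lx·mx: 0, 1.46, 1.14, 1.76, 1.48, 1.16, 0.69 → R0 = 7.69
x·lx·mx: 0, 1.46, 2.28, 5.28, 5.92, 5.8, 4.14 → Σ = 24.88
T = 24.88 / 7.69 = 3.235371… → 3.24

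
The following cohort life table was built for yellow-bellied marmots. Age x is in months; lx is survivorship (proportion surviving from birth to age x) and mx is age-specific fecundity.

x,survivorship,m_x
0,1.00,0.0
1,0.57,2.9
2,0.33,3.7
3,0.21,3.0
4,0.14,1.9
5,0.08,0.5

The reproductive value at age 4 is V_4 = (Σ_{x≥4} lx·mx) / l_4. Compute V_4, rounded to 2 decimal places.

lx·mx for x ≥ 4: 0.266, 0.04 → sum = 0.306
V_4 = 0.306 / l_4 = 0.306 / 0.14 = 2.185714… → 2.19

2.19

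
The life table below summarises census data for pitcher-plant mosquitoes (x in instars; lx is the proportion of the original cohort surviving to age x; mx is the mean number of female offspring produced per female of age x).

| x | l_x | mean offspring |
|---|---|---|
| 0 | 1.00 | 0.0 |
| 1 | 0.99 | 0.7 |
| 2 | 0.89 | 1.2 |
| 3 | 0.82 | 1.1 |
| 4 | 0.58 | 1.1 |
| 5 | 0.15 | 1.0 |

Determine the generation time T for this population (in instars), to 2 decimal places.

lx·mx: 0, 0.693, 1.068, 0.902, 0.638, 0.15 → R0 = 3.451
x·lx·mx: 0, 0.693, 2.136, 2.706, 2.552, 0.75 → Σ = 8.837
T = 8.837 / 3.451 = 2.560707… → 2.56

2.56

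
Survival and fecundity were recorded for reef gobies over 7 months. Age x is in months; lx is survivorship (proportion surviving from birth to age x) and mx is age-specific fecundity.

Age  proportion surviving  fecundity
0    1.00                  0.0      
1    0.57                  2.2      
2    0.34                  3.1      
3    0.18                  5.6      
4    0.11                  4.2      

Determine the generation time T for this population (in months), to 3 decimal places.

2.179

lx·mx: 0, 1.254, 1.054, 1.008, 0.462 → R0 = 3.778
x·lx·mx: 0, 1.254, 2.108, 3.024, 1.848 → Σ = 8.234
T = 8.234 / 3.778 = 2.17946… → 2.179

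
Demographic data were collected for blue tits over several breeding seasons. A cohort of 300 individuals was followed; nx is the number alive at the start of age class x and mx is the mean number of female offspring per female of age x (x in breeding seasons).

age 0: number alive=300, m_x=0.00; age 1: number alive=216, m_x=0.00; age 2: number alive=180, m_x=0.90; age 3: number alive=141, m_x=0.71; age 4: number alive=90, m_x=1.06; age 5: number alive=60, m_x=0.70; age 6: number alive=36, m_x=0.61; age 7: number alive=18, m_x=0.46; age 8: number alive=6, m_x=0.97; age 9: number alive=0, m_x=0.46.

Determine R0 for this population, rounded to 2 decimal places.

lx = nx/n0 = nx/300: 1, 0.72, 0.6, 0.47, 0.3, 0.2, 0.12, 0.06, 0.02, 0
lx·mx by age: 0, 0, 0.54, 0.3337, 0.318, 0.14, 0.0732, 0.0276, 0.0194, 0
R0 = Σ lx·mx = 1.4519 → 1.45

1.45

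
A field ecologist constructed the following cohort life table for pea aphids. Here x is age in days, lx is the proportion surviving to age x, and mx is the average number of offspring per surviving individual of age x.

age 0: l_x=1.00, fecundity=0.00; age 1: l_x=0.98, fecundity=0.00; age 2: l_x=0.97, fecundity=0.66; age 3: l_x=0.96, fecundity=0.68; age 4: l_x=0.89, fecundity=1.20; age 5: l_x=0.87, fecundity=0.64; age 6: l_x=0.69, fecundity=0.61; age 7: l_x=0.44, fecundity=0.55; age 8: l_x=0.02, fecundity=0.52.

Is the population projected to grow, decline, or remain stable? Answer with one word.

growing

R0 = Σ lx·mx = 0 + 0 + 0.6402 + 0.6528 + 1.068 + 0.5568 + 0.4209 + 0.242 + 0.0104 = 3.5911
R0 > 1, so the population is growing.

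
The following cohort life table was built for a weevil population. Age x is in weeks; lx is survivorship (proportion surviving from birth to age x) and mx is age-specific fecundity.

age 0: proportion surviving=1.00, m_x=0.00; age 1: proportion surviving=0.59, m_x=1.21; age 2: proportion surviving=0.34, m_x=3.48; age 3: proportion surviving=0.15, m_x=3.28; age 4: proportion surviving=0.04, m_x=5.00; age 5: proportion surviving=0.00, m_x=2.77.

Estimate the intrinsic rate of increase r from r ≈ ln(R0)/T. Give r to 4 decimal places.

0.4598

R0 = Σ lx·mx = 0 + 0.7139 + 1.1832 + 0.492 + 0.2 + 0 = 2.5891
Σ x·lx·mx = 5.3563; T = 5.3563/2.5891 = 2.06879…
r ≈ ln(R0)/T = ln(2.5891)/2.06879… = 0.459839… → 0.4598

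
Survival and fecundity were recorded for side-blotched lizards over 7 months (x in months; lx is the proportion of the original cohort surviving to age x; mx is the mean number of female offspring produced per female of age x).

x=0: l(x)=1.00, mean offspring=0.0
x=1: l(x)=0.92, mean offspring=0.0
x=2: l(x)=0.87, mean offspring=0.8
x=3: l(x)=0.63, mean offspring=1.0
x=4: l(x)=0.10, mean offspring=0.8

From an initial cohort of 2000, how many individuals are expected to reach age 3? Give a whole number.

1260

Expected survivors = N0 · l_3 = 2000 × 0.63 = 1260 → 1260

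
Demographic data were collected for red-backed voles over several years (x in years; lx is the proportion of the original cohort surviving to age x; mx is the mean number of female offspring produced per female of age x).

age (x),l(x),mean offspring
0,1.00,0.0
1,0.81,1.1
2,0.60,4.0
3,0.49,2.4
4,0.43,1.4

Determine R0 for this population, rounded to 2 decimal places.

5.07

lx·mx by age: 0, 0.891, 2.4, 1.176, 0.602
R0 = Σ lx·mx = 5.069 → 5.07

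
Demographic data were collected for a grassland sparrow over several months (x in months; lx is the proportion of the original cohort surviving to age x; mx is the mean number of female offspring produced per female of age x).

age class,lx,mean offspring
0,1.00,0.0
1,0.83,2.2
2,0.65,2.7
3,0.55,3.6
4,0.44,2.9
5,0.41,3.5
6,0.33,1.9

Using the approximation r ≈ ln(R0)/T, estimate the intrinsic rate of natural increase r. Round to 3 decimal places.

0.712

R0 = Σ lx·mx = 0 + 1.826 + 1.755 + 1.98 + 1.276 + 1.435 + 0.627 = 8.899
Σ x·lx·mx = 27.317; T = 27.317/8.899 = 3.06967…
r ≈ ln(R0)/T = ln(8.899)/3.06967… = 0.71211… → 0.712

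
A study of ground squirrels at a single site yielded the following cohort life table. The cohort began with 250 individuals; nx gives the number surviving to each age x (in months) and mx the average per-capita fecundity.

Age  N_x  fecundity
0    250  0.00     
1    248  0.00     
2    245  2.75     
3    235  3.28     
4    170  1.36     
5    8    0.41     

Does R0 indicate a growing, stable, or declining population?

lx = nx/n0 = nx/250: 1, 0.992, 0.98, 0.94, 0.68, 0.032
R0 = Σ lx·mx = 0 + 0 + 2.695 + 3.0832 + 0.9248 + 0.01312 = 6.71612
R0 > 1, so the population is growing.

growing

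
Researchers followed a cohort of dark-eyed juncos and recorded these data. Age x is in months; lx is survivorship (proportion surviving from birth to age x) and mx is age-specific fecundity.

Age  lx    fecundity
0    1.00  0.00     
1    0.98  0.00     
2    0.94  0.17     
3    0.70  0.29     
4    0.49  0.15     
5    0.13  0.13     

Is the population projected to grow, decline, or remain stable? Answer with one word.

declining

R0 = Σ lx·mx = 0 + 0 + 0.1598 + 0.203 + 0.0735 + 0.0169 = 0.4532
R0 < 1, so the population is declining.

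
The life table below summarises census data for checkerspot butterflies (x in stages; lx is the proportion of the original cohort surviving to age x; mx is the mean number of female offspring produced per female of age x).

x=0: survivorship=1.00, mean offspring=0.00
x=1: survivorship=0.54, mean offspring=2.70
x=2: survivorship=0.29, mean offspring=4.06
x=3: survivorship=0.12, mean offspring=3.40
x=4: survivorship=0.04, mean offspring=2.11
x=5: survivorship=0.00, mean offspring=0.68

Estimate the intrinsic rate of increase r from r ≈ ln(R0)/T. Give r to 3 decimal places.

R0 = Σ lx·mx = 0 + 1.458 + 1.1774 + 0.408 + 0.0844 + 0 = 3.1278
Σ x·lx·mx = 5.3744; T = 5.3744/3.1278 = 1.71827…
r ≈ ln(R0)/T = ln(3.1278)/1.71827… = 0.66365… → 0.664

0.664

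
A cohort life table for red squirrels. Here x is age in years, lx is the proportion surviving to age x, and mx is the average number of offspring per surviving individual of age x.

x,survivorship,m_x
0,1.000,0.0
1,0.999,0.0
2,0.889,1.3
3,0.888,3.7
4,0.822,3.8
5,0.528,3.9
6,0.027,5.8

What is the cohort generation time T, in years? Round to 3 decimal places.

lx·mx: 0, 0, 1.1557, 3.2856, 3.1236, 2.0592, 0.1566 → R0 = 9.7807
x·lx·mx: 0, 0, 2.3114, 9.8568, 12.4944, 10.296, 0.9396 → Σ = 35.8982
T = 35.8982 / 9.7807 = 3.67031… → 3.670

3.670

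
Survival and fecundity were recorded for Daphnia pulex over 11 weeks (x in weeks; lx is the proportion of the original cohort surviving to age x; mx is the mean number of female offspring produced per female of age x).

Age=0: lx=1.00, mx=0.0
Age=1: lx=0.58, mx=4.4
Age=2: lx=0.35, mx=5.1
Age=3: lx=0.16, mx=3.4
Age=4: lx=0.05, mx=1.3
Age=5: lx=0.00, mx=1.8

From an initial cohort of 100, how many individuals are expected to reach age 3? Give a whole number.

Expected survivors = N0 · l_3 = 100 × 0.16 = 16 → 16

16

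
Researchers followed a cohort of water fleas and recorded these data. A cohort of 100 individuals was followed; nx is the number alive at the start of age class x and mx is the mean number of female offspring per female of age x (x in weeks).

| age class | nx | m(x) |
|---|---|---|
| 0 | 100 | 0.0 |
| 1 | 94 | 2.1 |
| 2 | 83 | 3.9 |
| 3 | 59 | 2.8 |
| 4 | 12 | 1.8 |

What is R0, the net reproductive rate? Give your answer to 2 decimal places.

7.08

lx = nx/n0 = nx/100: 1, 0.94, 0.83, 0.59, 0.12
lx·mx by age: 0, 1.974, 3.237, 1.652, 0.216
R0 = Σ lx·mx = 7.079 → 7.08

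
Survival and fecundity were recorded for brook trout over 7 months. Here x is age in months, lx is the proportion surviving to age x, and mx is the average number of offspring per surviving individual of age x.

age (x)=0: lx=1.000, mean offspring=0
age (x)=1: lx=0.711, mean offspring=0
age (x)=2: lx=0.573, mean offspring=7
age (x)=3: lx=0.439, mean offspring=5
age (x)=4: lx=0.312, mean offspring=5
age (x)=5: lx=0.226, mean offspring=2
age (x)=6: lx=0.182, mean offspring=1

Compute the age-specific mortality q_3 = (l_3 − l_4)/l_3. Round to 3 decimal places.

q_3 = (l_3 − l_4) / l_3 = (0.439 − 0.312) / 0.439
     = 0.127 / 0.439 = 0.289294… → 0.289

0.289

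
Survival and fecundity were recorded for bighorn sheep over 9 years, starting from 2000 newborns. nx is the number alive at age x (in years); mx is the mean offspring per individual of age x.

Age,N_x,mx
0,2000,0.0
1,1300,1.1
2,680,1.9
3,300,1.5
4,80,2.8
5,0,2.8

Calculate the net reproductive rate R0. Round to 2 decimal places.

lx = nx/n0 = nx/2000: 1, 0.65, 0.34, 0.15, 0.04, 0
lx·mx by age: 0, 0.715, 0.646, 0.225, 0.112, 0
R0 = Σ lx·mx = 1.698 → 1.70

1.70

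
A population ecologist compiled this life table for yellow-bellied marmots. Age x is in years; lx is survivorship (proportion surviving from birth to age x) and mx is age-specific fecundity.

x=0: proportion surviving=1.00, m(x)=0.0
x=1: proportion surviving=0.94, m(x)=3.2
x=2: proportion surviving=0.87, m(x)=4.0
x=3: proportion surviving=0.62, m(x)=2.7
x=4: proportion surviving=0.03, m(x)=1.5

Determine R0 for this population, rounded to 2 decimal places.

8.21

lx·mx by age: 0, 3.008, 3.48, 1.674, 0.045
R0 = Σ lx·mx = 8.207 → 8.21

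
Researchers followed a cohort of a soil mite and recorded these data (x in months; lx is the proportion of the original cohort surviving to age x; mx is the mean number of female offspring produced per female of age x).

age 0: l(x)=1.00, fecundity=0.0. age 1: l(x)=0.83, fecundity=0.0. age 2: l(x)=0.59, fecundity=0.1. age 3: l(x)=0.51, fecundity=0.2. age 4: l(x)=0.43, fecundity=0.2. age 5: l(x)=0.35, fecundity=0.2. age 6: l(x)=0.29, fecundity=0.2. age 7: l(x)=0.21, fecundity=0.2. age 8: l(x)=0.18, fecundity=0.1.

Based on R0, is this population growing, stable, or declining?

declining

R0 = Σ lx·mx = 0 + 0 + 0.059 + 0.102 + 0.086 + 0.07 + 0.058 + 0.042 + 0.018 = 0.435
R0 < 1, so the population is declining.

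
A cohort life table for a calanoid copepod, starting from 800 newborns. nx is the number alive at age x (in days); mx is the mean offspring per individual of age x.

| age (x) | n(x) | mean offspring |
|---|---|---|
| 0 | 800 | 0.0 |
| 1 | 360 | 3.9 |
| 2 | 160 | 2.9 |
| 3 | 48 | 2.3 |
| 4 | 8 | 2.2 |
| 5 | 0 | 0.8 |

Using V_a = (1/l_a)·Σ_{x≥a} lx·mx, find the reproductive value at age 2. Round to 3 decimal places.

lx = nx/n0 = nx/800: 1, 0.45, 0.2, 0.06, 0.01, 0
lx·mx for x ≥ 2: 0.58, 0.138, 0.022, 0 → sum = 0.74
V_2 = 0.74 / l_2 = 0.74 / 0.2 = 3.7 → 3.700

3.700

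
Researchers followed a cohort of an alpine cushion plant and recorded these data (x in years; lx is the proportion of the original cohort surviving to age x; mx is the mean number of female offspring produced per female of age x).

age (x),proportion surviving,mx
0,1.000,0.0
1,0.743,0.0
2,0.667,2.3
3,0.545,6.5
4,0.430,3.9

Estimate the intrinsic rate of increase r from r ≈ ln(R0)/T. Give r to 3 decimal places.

0.632

R0 = Σ lx·mx = 0 + 0 + 1.5341 + 3.5425 + 1.677 = 6.7536
Σ x·lx·mx = 20.4037; T = 20.4037/6.7536 = 3.02116…
r ≈ ln(R0)/T = ln(6.7536)/3.02116… = 0.63223… → 0.632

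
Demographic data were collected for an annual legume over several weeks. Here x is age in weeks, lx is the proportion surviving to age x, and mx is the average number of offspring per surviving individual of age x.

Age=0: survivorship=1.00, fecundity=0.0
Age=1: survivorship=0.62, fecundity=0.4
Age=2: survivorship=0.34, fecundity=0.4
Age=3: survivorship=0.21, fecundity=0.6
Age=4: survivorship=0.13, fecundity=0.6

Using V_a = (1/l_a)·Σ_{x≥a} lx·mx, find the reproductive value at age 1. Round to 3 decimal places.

0.948

lx·mx for x ≥ 1: 0.248, 0.136, 0.126, 0.078 → sum = 0.588
V_1 = 0.588 / l_1 = 0.588 / 0.62 = 0.948387… → 0.948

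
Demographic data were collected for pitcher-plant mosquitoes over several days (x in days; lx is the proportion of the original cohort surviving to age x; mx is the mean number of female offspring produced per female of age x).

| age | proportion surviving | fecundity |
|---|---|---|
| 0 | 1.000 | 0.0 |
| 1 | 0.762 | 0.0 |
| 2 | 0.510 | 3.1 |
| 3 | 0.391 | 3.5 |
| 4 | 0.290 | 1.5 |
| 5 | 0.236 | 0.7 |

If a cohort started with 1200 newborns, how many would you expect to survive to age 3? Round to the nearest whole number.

469

Expected survivors = N0 · l_3 = 1200 × 0.391 = 469.2 → 469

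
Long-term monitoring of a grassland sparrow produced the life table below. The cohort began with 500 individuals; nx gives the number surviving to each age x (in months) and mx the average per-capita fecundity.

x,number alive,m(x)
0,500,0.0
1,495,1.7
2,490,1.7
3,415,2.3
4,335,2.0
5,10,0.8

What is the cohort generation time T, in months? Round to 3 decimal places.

2.447

lx = nx/n0 = nx/500: 1, 0.99, 0.98, 0.83, 0.67, 0.02
lx·mx: 0, 1.683, 1.666, 1.909, 1.34, 0.016 → R0 = 6.614
x·lx·mx: 0, 1.683, 3.332, 5.727, 5.36, 0.08 → Σ = 16.182
T = 16.182 / 6.614 = 2.446628… → 2.447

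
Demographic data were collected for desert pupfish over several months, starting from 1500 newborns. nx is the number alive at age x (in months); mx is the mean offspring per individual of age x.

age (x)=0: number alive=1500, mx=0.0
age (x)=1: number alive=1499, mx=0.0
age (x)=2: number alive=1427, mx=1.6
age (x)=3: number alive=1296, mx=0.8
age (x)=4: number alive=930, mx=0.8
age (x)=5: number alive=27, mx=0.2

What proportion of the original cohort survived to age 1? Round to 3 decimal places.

0.999

l_1 = n_1/n_0 = 1499/1500 = 0.999333… → 0.999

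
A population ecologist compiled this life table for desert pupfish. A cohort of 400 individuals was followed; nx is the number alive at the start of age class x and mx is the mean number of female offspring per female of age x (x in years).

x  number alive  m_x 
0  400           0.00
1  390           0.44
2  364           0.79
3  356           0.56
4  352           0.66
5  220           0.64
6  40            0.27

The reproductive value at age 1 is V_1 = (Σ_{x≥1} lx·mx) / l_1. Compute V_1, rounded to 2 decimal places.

lx = nx/n0 = nx/400: 1, 0.975, 0.91, 0.89, 0.88, 0.55, 0.1
lx·mx for x ≥ 1: 0.429, 0.7189, 0.4984, 0.5808, 0.352, 0.027 → sum = 2.6061
V_1 = 2.6061 / l_1 = 2.6061 / 0.975 = 2.672923… → 2.67

2.67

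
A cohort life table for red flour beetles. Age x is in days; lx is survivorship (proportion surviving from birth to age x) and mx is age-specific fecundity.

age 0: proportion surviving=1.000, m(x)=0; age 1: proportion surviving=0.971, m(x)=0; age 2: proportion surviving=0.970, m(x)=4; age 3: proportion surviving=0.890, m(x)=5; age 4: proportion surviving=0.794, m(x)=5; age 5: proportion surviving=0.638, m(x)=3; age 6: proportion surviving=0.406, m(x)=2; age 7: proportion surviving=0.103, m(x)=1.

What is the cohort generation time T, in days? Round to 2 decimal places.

3.45

lx·mx: 0, 0, 3.88, 4.45, 3.97, 1.914, 0.812, 0.103 → R0 = 15.129
x·lx·mx: 0, 0, 7.76, 13.35, 15.88, 9.57, 4.872, 0.721 → Σ = 52.153
T = 52.153 / 15.129 = 3.447221… → 3.45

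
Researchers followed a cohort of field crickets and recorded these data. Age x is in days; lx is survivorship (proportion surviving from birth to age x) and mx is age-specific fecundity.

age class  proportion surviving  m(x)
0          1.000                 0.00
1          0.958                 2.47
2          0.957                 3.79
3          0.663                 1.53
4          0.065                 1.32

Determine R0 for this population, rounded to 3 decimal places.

lx·mx by age: 0, 2.36626, 3.62703, 1.01439, 0.0858
R0 = Σ lx·mx = 7.09348 → 7.093

7.093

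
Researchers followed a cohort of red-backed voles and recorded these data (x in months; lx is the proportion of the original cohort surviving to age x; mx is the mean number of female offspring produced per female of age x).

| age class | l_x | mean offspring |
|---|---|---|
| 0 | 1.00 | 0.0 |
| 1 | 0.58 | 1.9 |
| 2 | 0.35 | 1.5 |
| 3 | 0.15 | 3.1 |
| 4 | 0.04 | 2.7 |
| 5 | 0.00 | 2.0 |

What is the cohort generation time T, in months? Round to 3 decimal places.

1.809

lx·mx: 0, 1.102, 0.525, 0.465, 0.108, 0 → R0 = 2.2
x·lx·mx: 0, 1.102, 1.05, 1.395, 0.432, 0 → Σ = 3.979
T = 3.979 / 2.2 = 1.808636… → 1.809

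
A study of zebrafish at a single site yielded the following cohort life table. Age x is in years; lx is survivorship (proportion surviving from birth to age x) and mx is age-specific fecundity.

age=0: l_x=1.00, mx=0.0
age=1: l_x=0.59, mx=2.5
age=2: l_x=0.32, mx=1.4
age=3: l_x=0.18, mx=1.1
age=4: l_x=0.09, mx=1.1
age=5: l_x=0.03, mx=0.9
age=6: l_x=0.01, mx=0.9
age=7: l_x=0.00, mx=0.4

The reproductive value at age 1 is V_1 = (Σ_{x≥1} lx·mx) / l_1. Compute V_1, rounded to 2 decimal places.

3.82

lx·mx for x ≥ 1: 1.475, 0.448, 0.198, 0.099, 0.027, 0.009, 0 → sum = 2.256
V_1 = 2.256 / l_1 = 2.256 / 0.59 = 3.823729… → 3.82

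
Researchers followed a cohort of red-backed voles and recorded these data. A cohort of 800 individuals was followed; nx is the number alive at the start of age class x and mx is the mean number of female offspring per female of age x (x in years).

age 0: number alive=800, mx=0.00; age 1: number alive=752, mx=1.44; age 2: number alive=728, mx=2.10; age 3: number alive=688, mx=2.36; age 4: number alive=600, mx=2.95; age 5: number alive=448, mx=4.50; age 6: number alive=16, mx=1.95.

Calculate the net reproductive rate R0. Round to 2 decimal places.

10.07

lx = nx/n0 = nx/800: 1, 0.94, 0.91, 0.86, 0.75, 0.56, 0.02
lx·mx by age: 0, 1.3536, 1.911, 2.0296, 2.2125, 2.52, 0.039
R0 = Σ lx·mx = 10.0657 → 10.07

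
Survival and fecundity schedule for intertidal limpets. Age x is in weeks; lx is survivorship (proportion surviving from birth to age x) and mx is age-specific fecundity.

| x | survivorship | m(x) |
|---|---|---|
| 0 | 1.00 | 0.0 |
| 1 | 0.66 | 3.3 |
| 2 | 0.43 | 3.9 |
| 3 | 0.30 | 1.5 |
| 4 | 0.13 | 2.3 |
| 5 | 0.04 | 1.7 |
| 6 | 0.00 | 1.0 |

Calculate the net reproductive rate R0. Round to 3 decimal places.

4.672

lx·mx by age: 0, 2.178, 1.677, 0.45, 0.299, 0.068, 0
R0 = Σ lx·mx = 4.672 → 4.672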